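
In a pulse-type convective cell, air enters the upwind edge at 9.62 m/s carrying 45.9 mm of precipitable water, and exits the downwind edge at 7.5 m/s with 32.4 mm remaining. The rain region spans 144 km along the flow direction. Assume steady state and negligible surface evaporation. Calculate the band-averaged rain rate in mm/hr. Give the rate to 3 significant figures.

Column moisture flux per unit crosswind length is F = V × PW.
Inflow: F_in = 9.62 × 45.9 = 441.558 mm·m/s
Outflow: F_out = 7.5 × 32.4 = 243 mm·m/s
Steady-state rate R = (F_in − F_out)/L = (441.558 − 243) / 144000 m = 1.379e-03 mm/s.
R = 1.379e-03 × 3600 = 4.96 mm/hr.

R ≈ 4.96 mm/hr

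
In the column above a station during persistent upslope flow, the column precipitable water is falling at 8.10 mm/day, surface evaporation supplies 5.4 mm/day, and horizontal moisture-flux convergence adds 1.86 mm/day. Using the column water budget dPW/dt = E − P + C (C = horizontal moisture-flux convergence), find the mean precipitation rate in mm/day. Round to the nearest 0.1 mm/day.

dPW/dt = -8.10 mm/day.
P = E + C − dPW/dt = 5.4 + (1.86) − (-8.10) = 15.4 mm/day.

P ≈ 15.4 mm/day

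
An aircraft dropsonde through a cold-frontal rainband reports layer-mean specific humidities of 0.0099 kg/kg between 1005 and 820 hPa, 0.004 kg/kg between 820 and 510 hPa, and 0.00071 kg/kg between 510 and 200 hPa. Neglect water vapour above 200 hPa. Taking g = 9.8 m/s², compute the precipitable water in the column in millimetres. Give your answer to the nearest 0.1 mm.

Precipitable water is the column-integrated vapour mass per unit area: PW = (1/g) Σ q̄ Δp, with q in kg/kg and Δp in Pa (1 kg/m² of water = 1 mm).
Layer 1005–820 hPa: Δp = 185 hPa = 18500 Pa, q̄ = 0.0099 kg/kg → 0.0099 × 18500 / 9.8 = 18.69 mm
Layer 820–510 hPa: Δp = 310 hPa = 31000 Pa, q̄ = 0.004 kg/kg → 0.004 × 31000 / 9.8 = 12.65 mm
Layer 510–200 hPa: Δp = 310 hPa = 31000 Pa, q̄ = 0.00071 kg/kg → 0.00071 × 31000 / 9.8 = 2.25 mm
PW = 18.69 + 12.65 + 2.25 = 33.59 ≈ 33.6 mm.

PW ≈ 33.6 mm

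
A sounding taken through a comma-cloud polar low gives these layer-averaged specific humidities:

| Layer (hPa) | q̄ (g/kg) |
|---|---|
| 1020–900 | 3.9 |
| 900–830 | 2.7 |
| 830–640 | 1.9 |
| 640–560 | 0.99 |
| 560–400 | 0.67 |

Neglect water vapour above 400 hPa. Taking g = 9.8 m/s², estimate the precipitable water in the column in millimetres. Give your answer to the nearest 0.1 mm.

PW ≈ 12.3 mm

Precipitable water is the column-integrated vapour mass per unit area: PW = (1/g) Σ q̄ Δp, with q in kg/kg and Δp in Pa (1 kg/m² of water = 1 mm).
Layer 1020–900 hPa: Δp = 120 hPa = 12000 Pa, q̄ = 0.0039 kg/kg → 0.0039 × 12000 / 9.8 = 4.78 mm
Layer 900–830 hPa: Δp = 70 hPa = 7000 Pa, q̄ = 0.0027 kg/kg → 0.0027 × 7000 / 9.8 = 1.93 mm
Layer 830–640 hPa: Δp = 190 hPa = 19000 Pa, q̄ = 0.0019 kg/kg → 0.0019 × 19000 / 9.8 = 3.68 mm
Layer 640–560 hPa: Δp = 80 hPa = 8000 Pa, q̄ = 0.00099 kg/kg → 0.00099 × 8000 / 9.8 = 0.81 mm
Layer 560–400 hPa: Δp = 160 hPa = 16000 Pa, q̄ = 0.00067 kg/kg → 0.00067 × 16000 / 9.8 = 1.09 mm
PW = 4.78 + 1.93 + 3.68 + 0.81 + 1.09 = 12.29 ≈ 12.3 mm.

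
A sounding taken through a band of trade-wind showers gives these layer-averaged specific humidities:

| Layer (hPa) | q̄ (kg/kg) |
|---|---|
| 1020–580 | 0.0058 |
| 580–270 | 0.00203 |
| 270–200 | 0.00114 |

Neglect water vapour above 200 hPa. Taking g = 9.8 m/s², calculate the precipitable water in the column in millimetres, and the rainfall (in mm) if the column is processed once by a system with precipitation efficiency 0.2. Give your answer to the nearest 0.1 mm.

PW ≈ 33.3 mm; rainfall ≈ 6.7 mm

Precipitable water is the column-integrated vapour mass per unit area: PW = (1/g) Σ q̄ Δp, with q in kg/kg and Δp in Pa (1 kg/m² of water = 1 mm).
Layer 1020–580 hPa: Δp = 440 hPa = 44000 Pa, q̄ = 0.0058 kg/kg → 0.0058 × 44000 / 9.8 = 26.04 mm
Layer 580–270 hPa: Δp = 310 hPa = 31000 Pa, q̄ = 0.00203 kg/kg → 0.00203 × 31000 / 9.8 = 6.42 mm
Layer 270–200 hPa: Δp = 70 hPa = 7000 Pa, q̄ = 0.00114 kg/kg → 0.00114 × 7000 / 9.8 = 0.81 mm
PW = 26.04 + 6.42 + 0.81 = 33.27 ≈ 33.3 mm.
Rainfall = ε × PW = 0.2 × 33.3 = 6.7 mm.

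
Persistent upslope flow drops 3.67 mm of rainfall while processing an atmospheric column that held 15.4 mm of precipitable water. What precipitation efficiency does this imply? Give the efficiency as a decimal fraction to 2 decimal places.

ε = rainfall / PW = 3.67 / 15.4 = 0.24.

ε ≈ 0.24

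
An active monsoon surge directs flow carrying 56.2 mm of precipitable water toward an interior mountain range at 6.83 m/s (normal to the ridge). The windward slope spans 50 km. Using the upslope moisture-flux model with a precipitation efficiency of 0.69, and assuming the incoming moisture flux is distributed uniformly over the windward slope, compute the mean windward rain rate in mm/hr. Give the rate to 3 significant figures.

Incoming column moisture flux per unit ridge length: F = V × PW = 6.83 × 56.2 = 383.846 mm·m/s.
Spread over the 50 km slope with efficiency ε = 0.69: R = ε·F/W = 0.69 × 383.846 / 50000 m = 5.297e-03 mm/s.
R = 5.297e-03 × 3600 = 19.1 mm/hr.

R ≈ 19.1 mm/hr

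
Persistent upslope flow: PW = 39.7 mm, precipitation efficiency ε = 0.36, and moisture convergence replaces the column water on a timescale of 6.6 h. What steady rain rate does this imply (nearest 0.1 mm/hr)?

R ≈ 2.2 mm/hr

Each overturning extracts ε × PW = 0.36 × 39.7 = 14.292 mm.
Rate = ε·PW / τ = 14.292 / 6.6 h = 2.2 mm/hr.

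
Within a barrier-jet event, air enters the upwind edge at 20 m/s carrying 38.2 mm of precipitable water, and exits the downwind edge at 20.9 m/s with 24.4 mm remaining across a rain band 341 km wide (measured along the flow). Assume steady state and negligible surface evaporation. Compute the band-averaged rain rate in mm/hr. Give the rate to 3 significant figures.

R ≈ 2.68 mm/hr

Column moisture flux per unit crosswind length is F = V × PW.
Inflow: F_in = 20 × 38.2 = 764 mm·m/s
Outflow: F_out = 20.9 × 24.4 = 509.96 mm·m/s
Steady-state rate R = (F_in − F_out)/L = (764 − 509.96) / 341000 m = 7.450e-04 mm/s.
R = 7.450e-04 × 3600 = 2.68 mm/hr.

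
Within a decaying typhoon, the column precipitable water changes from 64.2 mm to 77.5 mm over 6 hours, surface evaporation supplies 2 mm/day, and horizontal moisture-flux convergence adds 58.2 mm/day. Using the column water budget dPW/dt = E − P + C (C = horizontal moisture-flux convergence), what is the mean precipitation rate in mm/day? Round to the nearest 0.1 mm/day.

P ≈ 7.0 mm/day

dPW/dt = (77.5 − 64.2) mm / (6/24 day) = +53.200 mm/day.
P = E + C − dPW/dt = 2 + (58.2) − (+53.200) = 7.0 mm/day.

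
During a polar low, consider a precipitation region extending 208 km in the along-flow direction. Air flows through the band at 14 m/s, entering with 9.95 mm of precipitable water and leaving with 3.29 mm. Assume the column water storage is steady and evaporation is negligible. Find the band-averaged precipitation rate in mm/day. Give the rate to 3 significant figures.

Column moisture flux per unit crosswind length is F = V × PW.
Inflow: F_in = 14 × 9.95 = 139.3 mm·m/s
Outflow: F_out = 14 × 3.29 = 46.06 mm·m/s
Steady-state rate R = (F_in − F_out)/L = (139.3 − 46.06) / 208000 m = 4.483e-04 mm/s.
R = 4.483e-04 × 3600 × 24 = 38.7 mm/day.

R ≈ 38.7 mm/day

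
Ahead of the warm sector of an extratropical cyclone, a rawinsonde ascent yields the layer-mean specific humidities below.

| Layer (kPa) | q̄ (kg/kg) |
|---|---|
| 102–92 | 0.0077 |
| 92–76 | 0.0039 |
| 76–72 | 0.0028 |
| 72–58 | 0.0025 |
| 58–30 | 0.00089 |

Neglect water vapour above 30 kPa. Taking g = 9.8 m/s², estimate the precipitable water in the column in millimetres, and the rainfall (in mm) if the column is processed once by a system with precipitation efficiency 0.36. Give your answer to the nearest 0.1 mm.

Precipitable water is the column-integrated vapour mass per unit area: PW = (1/g) Σ q̄ Δp, with q in kg/kg and Δp in Pa (1 kg/m² of water = 1 mm).
Layer 102–92 kPa: Δp = 100 hPa = 10000 Pa, q̄ = 0.0077 kg/kg → 0.0077 × 10000 / 9.8 = 7.86 mm
Layer 92–76 kPa: Δp = 160 hPa = 16000 Pa, q̄ = 0.0039 kg/kg → 0.0039 × 16000 / 9.8 = 6.37 mm
Layer 76–72 kPa: Δp = 40 hPa = 4000 Pa, q̄ = 0.0028 kg/kg → 0.0028 × 4000 / 9.8 = 1.14 mm
Layer 72–58 kPa: Δp = 140 hPa = 14000 Pa, q̄ = 0.0025 kg/kg → 0.0025 × 14000 / 9.8 = 3.57 mm
Layer 58–30 kPa: Δp = 280 hPa = 28000 Pa, q̄ = 0.00089 kg/kg → 0.00089 × 28000 / 9.8 = 2.54 mm
PW = 7.86 + 6.37 + 1.14 + 3.57 + 2.54 = 21.48 ≈ 21.5 mm.
Rainfall = ε × PW = 0.36 × 21.5 = 7.7 mm.

PW ≈ 21.5 mm; rainfall ≈ 7.7 mm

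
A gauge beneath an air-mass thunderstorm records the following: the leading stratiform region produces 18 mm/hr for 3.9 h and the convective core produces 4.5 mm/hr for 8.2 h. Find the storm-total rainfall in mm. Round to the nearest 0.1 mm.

Total = Σ Rᵢ Δtᵢ = 18 × 3.9 + 4.5 × 8.2
      = 70.2 + 36.9 = 107.1 mm.

total ≈ 107.1 mm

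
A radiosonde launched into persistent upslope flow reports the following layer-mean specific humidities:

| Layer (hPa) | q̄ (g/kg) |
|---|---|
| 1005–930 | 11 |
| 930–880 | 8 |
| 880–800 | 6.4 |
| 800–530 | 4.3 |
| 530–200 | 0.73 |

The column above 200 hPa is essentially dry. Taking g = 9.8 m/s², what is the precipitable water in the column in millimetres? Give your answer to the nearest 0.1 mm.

PW ≈ 32.0 mm

Precipitable water is the column-integrated vapour mass per unit area: PW = (1/g) Σ q̄ Δp, with q in kg/kg and Δp in Pa (1 kg/m² of water = 1 mm).
Layer 1005–930 hPa: Δp = 75 hPa = 7500 Pa, q̄ = 0.011 kg/kg → 0.011 × 7500 / 9.8 = 8.42 mm
Layer 930–880 hPa: Δp = 50 hPa = 5000 Pa, q̄ = 0.008 kg/kg → 0.008 × 5000 / 9.8 = 4.08 mm
Layer 880–800 hPa: Δp = 80 hPa = 8000 Pa, q̄ = 0.0064 kg/kg → 0.0064 × 8000 / 9.8 = 5.22 mm
Layer 800–530 hPa: Δp = 270 hPa = 27000 Pa, q̄ = 0.0043 kg/kg → 0.0043 × 27000 / 9.8 = 11.85 mm
Layer 530–200 hPa: Δp = 330 hPa = 33000 Pa, q̄ = 0.00073 kg/kg → 0.00073 × 33000 / 9.8 = 2.46 mm
PW = 8.42 + 4.08 + 5.22 + 11.85 + 2.46 = 32.03 ≈ 32.0 mm.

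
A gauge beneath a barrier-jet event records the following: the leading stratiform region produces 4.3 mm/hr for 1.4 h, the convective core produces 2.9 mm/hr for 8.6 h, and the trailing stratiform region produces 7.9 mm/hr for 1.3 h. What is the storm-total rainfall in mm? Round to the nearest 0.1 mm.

total ≈ 41.2 mm

Total = Σ Rᵢ Δtᵢ = 4.3 × 1.4 + 2.9 × 8.6 + 7.9 × 1.3
      = 6.02 + 24.94 + 10.27 = 41.2 mm.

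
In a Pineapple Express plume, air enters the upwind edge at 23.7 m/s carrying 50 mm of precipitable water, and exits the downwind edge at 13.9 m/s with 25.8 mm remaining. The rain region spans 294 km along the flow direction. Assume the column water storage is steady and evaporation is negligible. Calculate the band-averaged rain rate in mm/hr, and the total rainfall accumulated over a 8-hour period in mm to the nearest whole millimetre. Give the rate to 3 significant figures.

R ≈ 10.1 mm/hr; total ≈ 81 mm

Column moisture flux per unit crosswind length is F = V × PW.
Inflow: F_in = 23.7 × 50 = 1185 mm·m/s
Outflow: F_out = 13.9 × 25.8 = 358.62 mm·m/s
Steady-state rate R = (F_in − F_out)/L = (1185 − 358.62) / 294000 m = 2.811e-03 mm/s.
R = 2.811e-03 × 3600 = 10.1 mm/hr.
Over 8 h: total = 10.1 × 8 = 80.8 ≈ 81 mm.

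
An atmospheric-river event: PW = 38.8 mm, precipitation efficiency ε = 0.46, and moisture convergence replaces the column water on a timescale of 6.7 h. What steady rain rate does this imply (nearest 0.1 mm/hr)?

Each overturning extracts ε × PW = 0.46 × 38.8 = 17.848 mm.
Rate = ε·PW / τ = 17.848 / 6.7 h = 2.7 mm/hr.

R ≈ 2.7 mm/hr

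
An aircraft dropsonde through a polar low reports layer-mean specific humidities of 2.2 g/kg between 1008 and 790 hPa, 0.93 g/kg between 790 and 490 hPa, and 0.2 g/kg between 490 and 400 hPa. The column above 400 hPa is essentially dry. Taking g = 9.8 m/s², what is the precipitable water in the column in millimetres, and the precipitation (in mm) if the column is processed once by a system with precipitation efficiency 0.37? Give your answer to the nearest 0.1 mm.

PW ≈ 7.9 mm; precipitation ≈ 2.9 mm

Precipitable water is the column-integrated vapour mass per unit area: PW = (1/g) Σ q̄ Δp, with q in kg/kg and Δp in Pa (1 kg/m² of water = 1 mm).
Layer 1008–790 hPa: Δp = 218 hPa = 21800 Pa, q̄ = 0.0022 kg/kg → 0.0022 × 21800 / 9.8 = 4.89 mm
Layer 790–490 hPa: Δp = 300 hPa = 30000 Pa, q̄ = 0.00093 kg/kg → 0.00093 × 30000 / 9.8 = 2.85 mm
Layer 490–400 hPa: Δp = 90 hPa = 9000 Pa, q̄ = 0.0002 kg/kg → 0.0002 × 9000 / 9.8 = 0.18 mm
PW = 4.89 + 2.85 + 0.18 = 7.92 ≈ 7.9 mm.
Precipitation = ε × PW = 0.37 × 7.9 = 2.9 mm.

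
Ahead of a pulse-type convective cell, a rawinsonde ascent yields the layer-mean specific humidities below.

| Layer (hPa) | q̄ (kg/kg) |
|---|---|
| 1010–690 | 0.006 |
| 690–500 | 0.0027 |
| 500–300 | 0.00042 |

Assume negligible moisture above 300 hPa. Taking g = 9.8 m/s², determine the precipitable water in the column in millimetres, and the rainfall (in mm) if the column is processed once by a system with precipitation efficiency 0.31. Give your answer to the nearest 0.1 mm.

Precipitable water is the column-integrated vapour mass per unit area: PW = (1/g) Σ q̄ Δp, with q in kg/kg and Δp in Pa (1 kg/m² of water = 1 mm).
Layer 1010–690 hPa: Δp = 320 hPa = 32000 Pa, q̄ = 0.006 kg/kg → 0.006 × 32000 / 9.8 = 19.59 mm
Layer 690–500 hPa: Δp = 190 hPa = 19000 Pa, q̄ = 0.0027 kg/kg → 0.0027 × 19000 / 9.8 = 5.23 mm
Layer 500–300 hPa: Δp = 200 hPa = 20000 Pa, q̄ = 0.00042 kg/kg → 0.00042 × 20000 / 9.8 = 0.86 mm
PW = 19.59 + 5.23 + 0.86 = 25.68 ≈ 25.7 mm.
Rainfall = ε × PW = 0.31 × 25.7 = 8.0 mm.

PW ≈ 25.7 mm; rainfall ≈ 8.0 mm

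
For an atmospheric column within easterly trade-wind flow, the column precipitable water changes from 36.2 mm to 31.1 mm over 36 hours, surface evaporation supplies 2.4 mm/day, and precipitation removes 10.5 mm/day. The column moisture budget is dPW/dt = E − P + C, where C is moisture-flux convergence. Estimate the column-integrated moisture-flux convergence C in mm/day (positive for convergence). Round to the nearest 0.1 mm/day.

dPW/dt = (31.1 − 36.2) mm / (36/24 day) = -3.400 mm/day.
C = dPW/dt − E + P = (-3.400) − 2.4 + 10.5 = 4.7 mm/day.

C ≈ 4.7 mm/day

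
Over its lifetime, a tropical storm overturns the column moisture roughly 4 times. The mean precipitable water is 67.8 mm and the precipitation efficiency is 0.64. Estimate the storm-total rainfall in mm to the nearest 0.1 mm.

Each cycle deposits ε × PW = 0.64 × 67.8 = 43.392 mm.
Over 4 cycles: 4 × 43.392 = 173.6 mm.

rainfall ≈ 173.6 mm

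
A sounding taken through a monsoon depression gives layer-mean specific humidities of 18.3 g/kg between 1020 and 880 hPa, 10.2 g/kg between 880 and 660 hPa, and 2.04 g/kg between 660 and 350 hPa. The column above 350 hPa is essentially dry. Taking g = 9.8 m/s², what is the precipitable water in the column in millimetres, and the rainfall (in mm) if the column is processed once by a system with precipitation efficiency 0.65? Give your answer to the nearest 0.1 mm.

PW ≈ 55.5 mm; rainfall ≈ 36.1 mm

Precipitable water is the column-integrated vapour mass per unit area: PW = (1/g) Σ q̄ Δp, with q in kg/kg and Δp in Pa (1 kg/m² of water = 1 mm).
Layer 1020–880 hPa: Δp = 140 hPa = 14000 Pa, q̄ = 0.0183 kg/kg → 0.0183 × 14000 / 9.8 = 26.14 mm
Layer 880–660 hPa: Δp = 220 hPa = 22000 Pa, q̄ = 0.0102 kg/kg → 0.0102 × 22000 / 9.8 = 22.90 mm
Layer 660–350 hPa: Δp = 310 hPa = 31000 Pa, q̄ = 0.00204 kg/kg → 0.00204 × 31000 / 9.8 = 6.45 mm
PW = 26.14 + 22.90 + 6.45 = 55.49 ≈ 55.5 mm.
Rainfall = ε × PW = 0.65 × 55.5 = 36.1 mm.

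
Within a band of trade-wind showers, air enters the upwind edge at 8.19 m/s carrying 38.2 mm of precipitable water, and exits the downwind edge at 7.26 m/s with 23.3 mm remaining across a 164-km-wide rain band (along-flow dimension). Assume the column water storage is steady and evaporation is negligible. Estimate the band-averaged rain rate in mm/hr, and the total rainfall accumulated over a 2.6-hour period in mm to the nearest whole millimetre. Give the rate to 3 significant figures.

Column moisture flux per unit crosswind length is F = V × PW.
Inflow: F_in = 8.19 × 38.2 = 312.858 mm·m/s
Outflow: F_out = 7.26 × 23.3 = 169.158 mm·m/s
Steady-state rate R = (F_in − F_out)/L = (312.858 − 169.158) / 164000 m = 8.762e-04 mm/s.
R = 8.762e-04 × 3600 = 3.15 mm/hr.
Over 2.6 h: total = 3.15 × 2.6 = 8.19 ≈ 8 mm.

R ≈ 3.15 mm/hr; total ≈ 8 mm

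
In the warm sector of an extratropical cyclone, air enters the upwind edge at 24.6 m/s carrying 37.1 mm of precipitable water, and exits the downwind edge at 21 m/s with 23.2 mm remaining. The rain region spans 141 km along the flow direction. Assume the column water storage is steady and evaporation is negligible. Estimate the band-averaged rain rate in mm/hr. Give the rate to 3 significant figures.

Column moisture flux per unit crosswind length is F = V × PW.
Inflow: F_in = 24.6 × 37.1 = 912.66 mm·m/s
Outflow: F_out = 21 × 23.2 = 487.2 mm·m/s
Steady-state rate R = (F_in − F_out)/L = (912.66 − 487.2) / 141000 m = 3.017e-03 mm/s.
R = 3.017e-03 × 3600 = 10.9 mm/hr.

R ≈ 10.9 mm/hr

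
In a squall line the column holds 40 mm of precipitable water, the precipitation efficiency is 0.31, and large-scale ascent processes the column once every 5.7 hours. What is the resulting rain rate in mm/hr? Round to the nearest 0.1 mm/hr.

Each overturning extracts ε × PW = 0.31 × 40 = 12.4 mm.
Rate = ε·PW / τ = 12.4 / 5.7 h = 2.2 mm/hr.

R ≈ 2.2 mm/hr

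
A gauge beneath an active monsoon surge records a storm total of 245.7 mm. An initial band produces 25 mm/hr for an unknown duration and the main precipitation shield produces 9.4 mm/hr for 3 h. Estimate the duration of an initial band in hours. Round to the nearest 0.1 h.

Known phases: 9.4 × 3 = 28.2 mm.
Remaining depth = 245.7 − 28.2 = 217.5 mm.
Duration = 217.5 / 25 = 8.7 h.

duration ≈ 8.7 h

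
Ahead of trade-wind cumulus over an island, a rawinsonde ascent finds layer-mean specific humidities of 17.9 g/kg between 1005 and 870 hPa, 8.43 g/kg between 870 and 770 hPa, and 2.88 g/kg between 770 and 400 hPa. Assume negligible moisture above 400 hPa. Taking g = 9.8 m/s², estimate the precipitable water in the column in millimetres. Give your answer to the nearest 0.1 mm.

Precipitable water is the column-integrated vapour mass per unit area: PW = (1/g) Σ q̄ Δp, with q in kg/kg and Δp in Pa (1 kg/m² of water = 1 mm).
Layer 1005–870 hPa: Δp = 135 hPa = 13500 Pa, q̄ = 0.0179 kg/kg → 0.0179 × 13500 / 9.8 = 24.66 mm
Layer 870–770 hPa: Δp = 100 hPa = 10000 Pa, q̄ = 0.00843 kg/kg → 0.00843 × 10000 / 9.8 = 8.60 mm
Layer 770–400 hPa: Δp = 370 hPa = 37000 Pa, q̄ = 0.00288 kg/kg → 0.00288 × 37000 / 9.8 = 10.87 mm
PW = 24.66 + 8.60 + 10.87 = 44.13 ≈ 44.1 mm.

PW ≈ 44.1 mm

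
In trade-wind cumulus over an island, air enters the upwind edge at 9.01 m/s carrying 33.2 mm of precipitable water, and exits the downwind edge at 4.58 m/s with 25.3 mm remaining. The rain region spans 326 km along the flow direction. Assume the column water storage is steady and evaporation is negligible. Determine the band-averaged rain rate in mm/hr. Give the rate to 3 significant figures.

Column moisture flux per unit crosswind length is F = V × PW.
Inflow: F_in = 9.01 × 33.2 = 299.132 mm·m/s
Outflow: F_out = 4.58 × 25.3 = 115.874 mm·m/s
Steady-state rate R = (F_in − F_out)/L = (299.132 − 115.874) / 326000 m = 5.621e-04 mm/s.
R = 5.621e-04 × 3600 = 2.02 mm/hr.

R ≈ 2.02 mm/hr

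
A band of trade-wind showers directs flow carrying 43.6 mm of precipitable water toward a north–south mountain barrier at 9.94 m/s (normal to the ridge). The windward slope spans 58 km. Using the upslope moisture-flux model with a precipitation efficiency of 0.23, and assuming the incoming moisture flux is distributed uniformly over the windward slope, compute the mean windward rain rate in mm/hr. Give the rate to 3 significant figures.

Incoming column moisture flux per unit ridge length: F = V × PW = 9.94 × 43.6 = 433.384 mm·m/s.
Spread over the 58 km slope with efficiency ε = 0.23: R = ε·F/W = 0.23 × 433.384 / 58000 m = 1.719e-03 mm/s.
R = 1.719e-03 × 3600 = 6.19 mm/hr.

R ≈ 6.19 mm/hr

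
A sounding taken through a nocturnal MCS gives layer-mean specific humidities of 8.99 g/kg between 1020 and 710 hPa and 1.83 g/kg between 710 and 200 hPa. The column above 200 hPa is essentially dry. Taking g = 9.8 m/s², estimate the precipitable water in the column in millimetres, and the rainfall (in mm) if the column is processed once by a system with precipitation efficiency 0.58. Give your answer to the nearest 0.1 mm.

Precipitable water is the column-integrated vapour mass per unit area: PW = (1/g) Σ q̄ Δp, with q in kg/kg and Δp in Pa (1 kg/m² of water = 1 mm).
Layer 1020–710 hPa: Δp = 310 hPa = 31000 Pa, q̄ = 0.00899 kg/kg → 0.00899 × 31000 / 9.8 = 28.44 mm
Layer 710–200 hPa: Δp = 510 hPa = 51000 Pa, q̄ = 0.00183 kg/kg → 0.00183 × 51000 / 9.8 = 9.52 mm
PW = 28.44 + 9.52 = 37.96 ≈ 38.0 mm.
Rainfall = ε × PW = 0.58 × 38.0 = 22.0 mm.

PW ≈ 38.0 mm; rainfall ≈ 22.0 mm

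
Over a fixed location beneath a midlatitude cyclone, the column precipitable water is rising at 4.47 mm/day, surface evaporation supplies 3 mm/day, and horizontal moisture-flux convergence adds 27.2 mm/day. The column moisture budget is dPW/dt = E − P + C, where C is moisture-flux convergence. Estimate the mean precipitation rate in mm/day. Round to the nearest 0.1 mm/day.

dPW/dt = +4.47 mm/day.
P = E + C − dPW/dt = 3 + (27.2) − (+4.47) = 25.7 mm/day.

P ≈ 25.7 mm/day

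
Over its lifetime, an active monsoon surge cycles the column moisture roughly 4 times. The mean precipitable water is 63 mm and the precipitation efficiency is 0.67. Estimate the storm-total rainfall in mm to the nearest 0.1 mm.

Each cycle deposits ε × PW = 0.67 × 63 = 42.21 mm.
Over 4 cycles: 4 × 42.21 = 168.8 mm.

rainfall ≈ 168.8 mm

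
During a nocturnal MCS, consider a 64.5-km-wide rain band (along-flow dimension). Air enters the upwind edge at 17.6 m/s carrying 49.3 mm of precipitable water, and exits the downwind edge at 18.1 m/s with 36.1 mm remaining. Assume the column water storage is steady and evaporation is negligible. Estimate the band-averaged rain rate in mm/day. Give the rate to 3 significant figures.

R ≈ 287 mm/day

Column moisture flux per unit crosswind length is F = V × PW.
Inflow: F_in = 17.6 × 49.3 = 867.68 mm·m/s
Outflow: F_out = 18.1 × 36.1 = 653.41 mm·m/s
Steady-state rate R = (F_in − F_out)/L = (867.68 − 653.41) / 64500 m = 3.322e-03 mm/s.
R = 3.322e-03 × 3600 × 24 = 287 mm/day.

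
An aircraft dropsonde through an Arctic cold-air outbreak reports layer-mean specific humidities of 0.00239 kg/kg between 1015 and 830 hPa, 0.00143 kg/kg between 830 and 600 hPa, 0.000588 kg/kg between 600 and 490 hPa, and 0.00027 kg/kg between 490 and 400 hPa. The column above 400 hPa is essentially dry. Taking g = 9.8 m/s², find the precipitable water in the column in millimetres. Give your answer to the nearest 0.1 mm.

PW ≈ 8.8 mm

Precipitable water is the column-integrated vapour mass per unit area: PW = (1/g) Σ q̄ Δp, with q in kg/kg and Δp in Pa (1 kg/m² of water = 1 mm).
Layer 1015–830 hPa: Δp = 185 hPa = 18500 Pa, q̄ = 0.00239 kg/kg → 0.00239 × 18500 / 9.8 = 4.51 mm
Layer 830–600 hPa: Δp = 230 hPa = 23000 Pa, q̄ = 0.00143 kg/kg → 0.00143 × 23000 / 9.8 = 3.36 mm
Layer 600–490 hPa: Δp = 110 hPa = 11000 Pa, q̄ = 0.000588 kg/kg → 0.000588 × 11000 / 9.8 = 0.66 mm
Layer 490–400 hPa: Δp = 90 hPa = 9000 Pa, q̄ = 0.00027 kg/kg → 0.00027 × 9000 / 9.8 = 0.25 mm
PW = 4.51 + 3.36 + 0.66 + 0.25 = 8.78 ≈ 8.8 mm.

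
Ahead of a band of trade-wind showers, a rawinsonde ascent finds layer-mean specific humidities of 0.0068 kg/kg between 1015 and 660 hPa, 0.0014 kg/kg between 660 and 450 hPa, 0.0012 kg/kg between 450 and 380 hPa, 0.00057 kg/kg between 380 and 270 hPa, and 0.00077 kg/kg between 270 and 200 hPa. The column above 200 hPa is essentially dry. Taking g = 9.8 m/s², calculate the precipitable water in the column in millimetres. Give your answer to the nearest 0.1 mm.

PW ≈ 29.7 mm

Precipitable water is the column-integrated vapour mass per unit area: PW = (1/g) Σ q̄ Δp, with q in kg/kg and Δp in Pa (1 kg/m² of water = 1 mm).
Layer 1015–660 hPa: Δp = 355 hPa = 35500 Pa, q̄ = 0.0068 kg/kg → 0.0068 × 35500 / 9.8 = 24.63 mm
Layer 660–450 hPa: Δp = 210 hPa = 21000 Pa, q̄ = 0.0014 kg/kg → 0.0014 × 21000 / 9.8 = 3.00 mm
Layer 450–380 hPa: Δp = 70 hPa = 7000 Pa, q̄ = 0.0012 kg/kg → 0.0012 × 7000 / 9.8 = 0.86 mm
Layer 380–270 hPa: Δp = 110 hPa = 11000 Pa, q̄ = 0.00057 kg/kg → 0.00057 × 11000 / 9.8 = 0.64 mm
Layer 270–200 hPa: Δp = 70 hPa = 7000 Pa, q̄ = 0.00077 kg/kg → 0.00077 × 7000 / 9.8 = 0.55 mm
PW = 24.63 + 3.00 + 0.86 + 0.64 + 0.55 = 29.68 ≈ 29.7 mm.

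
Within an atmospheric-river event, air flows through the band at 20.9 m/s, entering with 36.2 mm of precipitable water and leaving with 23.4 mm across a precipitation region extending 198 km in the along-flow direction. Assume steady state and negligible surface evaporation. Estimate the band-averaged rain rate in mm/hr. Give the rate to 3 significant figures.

R ≈ 4.86 mm/hr

Column moisture flux per unit crosswind length is F = V × PW.
Inflow: F_in = 20.9 × 36.2 = 756.58 mm·m/s
Outflow: F_out = 20.9 × 23.4 = 489.06 mm·m/s
Steady-state rate R = (F_in − F_out)/L = (756.58 − 489.06) / 198000 m = 1.351e-03 mm/s.
R = 1.351e-03 × 3600 = 4.86 mm/hr.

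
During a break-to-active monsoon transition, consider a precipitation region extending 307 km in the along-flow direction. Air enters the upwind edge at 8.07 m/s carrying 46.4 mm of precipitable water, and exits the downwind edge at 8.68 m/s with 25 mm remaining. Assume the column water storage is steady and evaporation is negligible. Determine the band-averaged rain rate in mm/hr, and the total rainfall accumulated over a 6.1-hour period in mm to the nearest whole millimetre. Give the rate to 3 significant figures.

Column moisture flux per unit crosswind length is F = V × PW.
Inflow: F_in = 8.07 × 46.4 = 374.448 mm·m/s
Outflow: F_out = 8.68 × 25 = 217 mm·m/s
Steady-state rate R = (F_in − F_out)/L = (374.448 − 217) / 307000 m = 5.129e-04 mm/s.
R = 5.129e-04 × 3600 = 1.85 mm/hr.
Over 6.1 h: total = 1.85 × 6.1 = 11.285 ≈ 11 mm.

R ≈ 1.85 mm/hr; total ≈ 11 mm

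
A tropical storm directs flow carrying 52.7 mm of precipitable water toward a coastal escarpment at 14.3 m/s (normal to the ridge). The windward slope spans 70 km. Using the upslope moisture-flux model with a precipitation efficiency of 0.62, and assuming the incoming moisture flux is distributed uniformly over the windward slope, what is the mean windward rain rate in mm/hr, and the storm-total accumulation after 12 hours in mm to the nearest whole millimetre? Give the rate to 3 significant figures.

Incoming column moisture flux per unit ridge length: F = V × PW = 14.3 × 52.7 = 753.61 mm·m/s.
Spread over the 70 km slope with efficiency ε = 0.62: R = ε·F/W = 0.62 × 753.61 / 70000 m = 6.675e-03 mm/s.
R = 6.675e-03 × 3600 = 24.0 mm/hr.
Over 12 h: total = 24.0 × 12 = 288 mm.

R ≈ 24.0 mm/hr; total ≈ 288 mm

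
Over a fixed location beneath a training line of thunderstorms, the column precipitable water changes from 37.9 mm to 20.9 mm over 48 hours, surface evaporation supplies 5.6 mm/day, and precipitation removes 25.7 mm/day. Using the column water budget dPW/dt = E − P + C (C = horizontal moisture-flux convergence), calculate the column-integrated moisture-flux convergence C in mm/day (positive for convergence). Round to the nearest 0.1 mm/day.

dPW/dt = (20.9 − 37.9) mm / (48/24 day) = -8.500 mm/day.
C = dPW/dt − E + P = (-8.500) − 5.6 + 25.7 = 11.6 mm/day.

C ≈ 11.6 mm/day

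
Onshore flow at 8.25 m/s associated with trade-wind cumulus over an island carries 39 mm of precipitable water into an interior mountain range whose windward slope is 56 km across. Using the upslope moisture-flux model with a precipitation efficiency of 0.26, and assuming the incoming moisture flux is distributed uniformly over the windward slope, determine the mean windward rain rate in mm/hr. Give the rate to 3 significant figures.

Incoming column moisture flux per unit ridge length: F = V × PW = 8.25 × 39 = 321.75 mm·m/s.
Spread over the 56 km slope with efficiency ε = 0.26: R = ε·F/W = 0.26 × 321.75 / 56000 m = 1.494e-03 mm/s.
R = 1.494e-03 × 3600 = 5.38 mm/hr.

R ≈ 5.38 mm/hr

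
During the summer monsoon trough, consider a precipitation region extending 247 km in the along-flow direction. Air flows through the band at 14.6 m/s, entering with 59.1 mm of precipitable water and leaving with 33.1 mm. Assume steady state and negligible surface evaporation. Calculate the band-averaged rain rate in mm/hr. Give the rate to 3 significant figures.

Column moisture flux per unit crosswind length is F = V × PW.
Inflow: F_in = 14.6 × 59.1 = 862.86 mm·m/s
Outflow: F_out = 14.6 × 33.1 = 483.26 mm·m/s
Steady-state rate R = (F_in − F_out)/L = (862.86 − 483.26) / 247000 m = 1.537e-03 mm/s.
R = 1.537e-03 × 3600 = 5.53 mm/hr.

R ≈ 5.53 mm/hr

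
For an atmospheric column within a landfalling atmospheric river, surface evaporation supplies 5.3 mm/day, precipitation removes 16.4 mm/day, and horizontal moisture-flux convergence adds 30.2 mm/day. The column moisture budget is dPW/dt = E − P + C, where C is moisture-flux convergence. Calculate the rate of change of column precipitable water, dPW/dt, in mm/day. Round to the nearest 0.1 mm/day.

dPW/dt = E − P + C = 5.3 − 16.4 + (30.2) = 19.1 mm/day.

dPW/dt ≈ 19.1 mm/day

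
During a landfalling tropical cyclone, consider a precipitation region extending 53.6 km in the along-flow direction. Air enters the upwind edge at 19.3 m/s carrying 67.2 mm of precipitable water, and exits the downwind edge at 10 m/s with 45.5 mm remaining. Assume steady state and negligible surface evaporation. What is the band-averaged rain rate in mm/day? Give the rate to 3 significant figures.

Column moisture flux per unit crosswind length is F = V × PW.
Inflow: F_in = 19.3 × 67.2 = 1296.96 mm·m/s
Outflow: F_out = 10 × 45.5 = 455 mm·m/s
Steady-state rate R = (F_in − F_out)/L = (1296.96 − 455) / 53600 m = 1.571e-02 mm/s.
R = 1.571e-02 × 3600 × 24 = 1360 mm/day.

R ≈ 1360 mm/day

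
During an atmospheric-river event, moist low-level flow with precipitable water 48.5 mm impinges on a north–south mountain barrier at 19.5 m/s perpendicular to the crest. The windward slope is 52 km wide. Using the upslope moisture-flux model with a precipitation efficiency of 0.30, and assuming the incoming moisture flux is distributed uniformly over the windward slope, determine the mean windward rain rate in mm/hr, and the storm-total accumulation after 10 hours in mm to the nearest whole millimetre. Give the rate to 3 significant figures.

R ≈ 19.6 mm/hr; total ≈ 196 mm

Incoming column moisture flux per unit ridge length: F = V × PW = 19.5 × 48.5 = 945.75 mm·m/s.
Spread over the 52 km slope with efficiency ε = 0.30: R = ε·F/W = 0.30 × 945.75 / 52000 m = 5.456e-03 mm/s.
R = 5.456e-03 × 3600 = 19.6 mm/hr.
Over 10 h: total = 19.6 × 10 = 196 mm.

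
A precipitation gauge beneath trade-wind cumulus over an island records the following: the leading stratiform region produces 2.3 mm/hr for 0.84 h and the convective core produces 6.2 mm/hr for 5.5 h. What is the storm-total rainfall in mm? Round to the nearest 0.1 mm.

total ≈ 36.0 mm

Total = Σ Rᵢ Δtᵢ = 2.3 × 0.84 + 6.2 × 5.5
      = 1.932 + 34.1 = 36.0 mm.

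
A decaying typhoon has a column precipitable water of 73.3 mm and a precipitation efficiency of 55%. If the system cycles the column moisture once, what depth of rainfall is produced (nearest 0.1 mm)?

Rainfall = ε × PW = 0.55 × 73.3 = 40.3 mm.

rainfall ≈ 40.3 mm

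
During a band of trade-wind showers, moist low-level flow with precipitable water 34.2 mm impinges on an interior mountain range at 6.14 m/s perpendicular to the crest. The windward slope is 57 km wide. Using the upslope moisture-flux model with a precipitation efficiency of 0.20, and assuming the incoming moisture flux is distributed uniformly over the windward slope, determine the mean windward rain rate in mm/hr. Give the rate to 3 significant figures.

R ≈ 2.65 mm/hr

Incoming column moisture flux per unit ridge length: F = V × PW = 6.14 × 34.2 = 209.988 mm·m/s.
Spread over the 57 km slope with efficiency ε = 0.20: R = ε·F/W = 0.20 × 209.988 / 57000 m = 7.368e-04 mm/s.
R = 7.368e-04 × 3600 = 2.65 mm/hr.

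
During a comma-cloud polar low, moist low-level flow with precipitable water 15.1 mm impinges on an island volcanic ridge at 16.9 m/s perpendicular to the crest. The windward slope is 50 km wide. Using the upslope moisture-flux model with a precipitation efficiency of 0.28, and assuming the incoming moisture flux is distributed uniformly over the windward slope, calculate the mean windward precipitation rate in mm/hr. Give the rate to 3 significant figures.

Incoming column moisture flux per unit ridge length: F = V × PW = 16.9 × 15.1 = 255.19 mm·m/s.
Spread over the 50 km slope with efficiency ε = 0.28: R = ε·F/W = 0.28 × 255.19 / 50000 m = 1.429e-03 mm/s.
R = 1.429e-03 × 3600 = 5.14 mm/hr.

R ≈ 5.14 mm/hr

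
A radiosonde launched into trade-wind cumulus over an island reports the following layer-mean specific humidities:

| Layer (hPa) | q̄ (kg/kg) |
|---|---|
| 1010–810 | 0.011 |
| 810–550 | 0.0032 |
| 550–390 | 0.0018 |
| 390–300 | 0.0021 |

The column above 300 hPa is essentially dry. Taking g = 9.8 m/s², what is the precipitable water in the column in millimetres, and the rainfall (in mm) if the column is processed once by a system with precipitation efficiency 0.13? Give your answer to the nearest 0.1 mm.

PW ≈ 35.8 mm; rainfall ≈ 4.7 mm

Precipitable water is the column-integrated vapour mass per unit area: PW = (1/g) Σ q̄ Δp, with q in kg/kg and Δp in Pa (1 kg/m² of water = 1 mm).
Layer 1010–810 hPa: Δp = 200 hPa = 20000 Pa, q̄ = 0.011 kg/kg → 0.011 × 20000 / 9.8 = 22.45 mm
Layer 810–550 hPa: Δp = 260 hPa = 26000 Pa, q̄ = 0.0032 kg/kg → 0.0032 × 26000 / 9.8 = 8.49 mm
Layer 550–390 hPa: Δp = 160 hPa = 16000 Pa, q̄ = 0.0018 kg/kg → 0.0018 × 16000 / 9.8 = 2.94 mm
Layer 390–300 hPa: Δp = 90 hPa = 9000 Pa, q̄ = 0.0021 kg/kg → 0.0021 × 9000 / 9.8 = 1.93 mm
PW = 22.45 + 8.49 + 2.94 + 1.93 = 35.81 ≈ 35.8 mm.
Rainfall = ε × PW = 0.13 × 35.8 = 4.7 mm.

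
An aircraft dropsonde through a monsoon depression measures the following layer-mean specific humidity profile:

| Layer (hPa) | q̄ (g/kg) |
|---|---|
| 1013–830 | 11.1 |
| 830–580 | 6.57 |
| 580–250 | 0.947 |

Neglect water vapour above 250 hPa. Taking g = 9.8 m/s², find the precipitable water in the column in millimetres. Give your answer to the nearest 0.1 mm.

PW ≈ 40.7 mm

Precipitable water is the column-integrated vapour mass per unit area: PW = (1/g) Σ q̄ Δp, with q in kg/kg and Δp in Pa (1 kg/m² of water = 1 mm).
Layer 1013–830 hPa: Δp = 183 hPa = 18300 Pa, q̄ = 0.0111 kg/kg → 0.0111 × 18300 / 9.8 = 20.73 mm
Layer 830–580 hPa: Δp = 250 hPa = 25000 Pa, q̄ = 0.00657 kg/kg → 0.00657 × 25000 / 9.8 = 16.76 mm
Layer 580–250 hPa: Δp = 330 hPa = 33000 Pa, q̄ = 0.000947 kg/kg → 0.000947 × 33000 / 9.8 = 3.19 mm
PW = 20.73 + 16.76 + 3.19 = 40.68 ≈ 40.7 mm.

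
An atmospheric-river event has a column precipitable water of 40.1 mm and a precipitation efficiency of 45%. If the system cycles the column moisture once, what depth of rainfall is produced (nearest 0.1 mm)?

Rainfall = ε × PW = 0.45 × 40.1 = 18.0 mm.

rainfall ≈ 18.0 mm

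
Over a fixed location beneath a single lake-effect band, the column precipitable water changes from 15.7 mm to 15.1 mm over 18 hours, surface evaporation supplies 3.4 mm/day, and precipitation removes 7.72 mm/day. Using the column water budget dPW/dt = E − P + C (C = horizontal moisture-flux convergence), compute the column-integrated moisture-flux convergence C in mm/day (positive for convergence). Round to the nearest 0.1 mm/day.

C ≈ 3.5 mm/day

dPW/dt = (15.1 − 15.7) mm / (18/24 day) = -0.800 mm/day.
C = dPW/dt − E + P = (-0.800) − 3.4 + 7.72 = 3.5 mm/day.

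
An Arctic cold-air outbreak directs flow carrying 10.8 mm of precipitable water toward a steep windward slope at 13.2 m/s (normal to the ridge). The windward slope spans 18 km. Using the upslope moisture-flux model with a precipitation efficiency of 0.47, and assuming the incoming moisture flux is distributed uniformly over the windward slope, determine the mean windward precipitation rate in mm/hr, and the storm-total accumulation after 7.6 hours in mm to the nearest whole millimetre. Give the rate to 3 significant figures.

Incoming column moisture flux per unit ridge length: F = V × PW = 13.2 × 10.8 = 142.56 mm·m/s.
Spread over the 18 km slope with efficiency ε = 0.47: R = ε·F/W = 0.47 × 142.56 / 18000 m = 3.722e-03 mm/s.
R = 3.722e-03 × 3600 = 13.4 mm/hr.
Over 7.6 h: total = 13.4 × 7.6 = 101.84 ≈ 102 mm.

R ≈ 13.4 mm/hr; total ≈ 102 mm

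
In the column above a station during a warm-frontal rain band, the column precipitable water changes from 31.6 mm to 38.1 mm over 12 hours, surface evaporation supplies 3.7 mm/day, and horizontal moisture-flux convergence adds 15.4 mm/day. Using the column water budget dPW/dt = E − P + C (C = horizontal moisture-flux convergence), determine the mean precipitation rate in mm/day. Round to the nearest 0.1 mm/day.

P ≈ 6.1 mm/day

dPW/dt = (38.1 − 31.6) mm / (12/24 day) = +13.000 mm/day.
P = E + C − dPW/dt = 3.7 + (15.4) − (+13.000) = 6.1 mm/day.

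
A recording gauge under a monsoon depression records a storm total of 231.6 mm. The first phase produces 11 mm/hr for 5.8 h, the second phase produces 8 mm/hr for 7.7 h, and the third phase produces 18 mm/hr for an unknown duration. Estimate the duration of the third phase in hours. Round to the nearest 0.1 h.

duration ≈ 5.9 h

Known phases: 11 × 5.8 + 8 × 7.7 = 63.8 + 61.6 = 125.4 mm.
Remaining depth = 231.6 − 125.4 = 106.2 mm.
Duration = 106.2 / 18 = 5.9 h.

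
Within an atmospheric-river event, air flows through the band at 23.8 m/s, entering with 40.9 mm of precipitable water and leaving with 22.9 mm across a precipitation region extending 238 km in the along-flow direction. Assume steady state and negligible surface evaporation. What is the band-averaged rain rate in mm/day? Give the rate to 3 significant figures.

R ≈ 156 mm/day

Column moisture flux per unit crosswind length is F = V × PW.
Inflow: F_in = 23.8 × 40.9 = 973.42 mm·m/s
Outflow: F_out = 23.8 × 22.9 = 545.02 mm·m/s
Steady-state rate R = (F_in − F_out)/L = (973.42 − 545.02) / 238000 m = 1.800e-03 mm/s.
R = 1.800e-03 × 3600 × 24 = 156 mm/day.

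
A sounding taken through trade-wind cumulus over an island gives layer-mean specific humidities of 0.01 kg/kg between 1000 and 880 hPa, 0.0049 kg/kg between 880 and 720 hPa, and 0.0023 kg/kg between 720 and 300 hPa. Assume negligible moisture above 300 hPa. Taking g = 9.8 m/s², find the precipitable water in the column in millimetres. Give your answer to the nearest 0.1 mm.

Precipitable water is the column-integrated vapour mass per unit area: PW = (1/g) Σ q̄ Δp, with q in kg/kg and Δp in Pa (1 kg/m² of water = 1 mm).
Layer 1000–880 hPa: Δp = 120 hPa = 12000 Pa, q̄ = 0.01 kg/kg → 0.01 × 12000 / 9.8 = 12.24 mm
Layer 880–720 hPa: Δp = 160 hPa = 16000 Pa, q̄ = 0.0049 kg/kg → 0.0049 × 16000 / 9.8 = 8.00 mm
Layer 720–300 hPa: Δp = 420 hPa = 42000 Pa, q̄ = 0.0023 kg/kg → 0.0023 × 42000 / 9.8 = 9.86 mm
PW = 12.24 + 8.00 + 9.86 = 30.10 ≈ 30.1 mm.

PW ≈ 30.1 mm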